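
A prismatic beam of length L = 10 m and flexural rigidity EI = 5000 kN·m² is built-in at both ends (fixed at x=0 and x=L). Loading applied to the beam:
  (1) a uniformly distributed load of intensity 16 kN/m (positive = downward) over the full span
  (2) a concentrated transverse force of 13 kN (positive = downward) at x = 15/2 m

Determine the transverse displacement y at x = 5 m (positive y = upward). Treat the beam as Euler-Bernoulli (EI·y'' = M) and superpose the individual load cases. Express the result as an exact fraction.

y(5) = -173/1920 m

Load 1 — uniform load w=16 kN/m over full span:
  y_1 = -wx²(L-x)²/(24EI) = -16·5²·(10-5)²/(24·5000) = -1/12 m
Load 2 — point force P=13 kN at a=15/2 m (b=L-a=5/2):
  y_2 = -Pb²x²(3aL-(3a+b)x)/(6L³EI)  [x≤a] = -13·(5/2)²·5²·(3·(15/2)·10-(3·(15/2)+(5/2))·5)/(6·10³·5000) = -13/1920 m
Superposition: y = Σ y_i = -173/1920 m ≈ -0.090104 m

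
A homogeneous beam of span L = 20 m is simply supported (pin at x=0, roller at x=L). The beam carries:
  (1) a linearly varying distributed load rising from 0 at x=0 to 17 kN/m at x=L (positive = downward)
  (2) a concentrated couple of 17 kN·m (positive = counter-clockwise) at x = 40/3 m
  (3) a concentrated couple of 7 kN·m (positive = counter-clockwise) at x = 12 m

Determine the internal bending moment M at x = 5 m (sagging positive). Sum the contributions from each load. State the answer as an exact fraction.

M(5) = 2173/8 kN·m

Load 1 — triangular load w₀=17 kN/m (0→w₀ over full span):
  M_1 = w₀Lx/6 - w₀x³/(6L) = 17·20·5/6 - 17·5³/(6·20) = 2125/8 kN·m
Load 2 — applied couple M₀=17 kN·m at a=40/3 m (b=L-a=20/3):
  M_2 = M₀x/L  [x≤a] = 17·5/20 = 17/4 kN·m
Load 3 — applied couple M₀=7 kN·m at a=12 m (b=L-a=8):
  M_3 = M₀x/L  [x≤a] = 7·5/20 = 7/4 kN·m
Superposition: M = Σ M_i = 2173/8 kN·m ≈ 271.625000 kN·m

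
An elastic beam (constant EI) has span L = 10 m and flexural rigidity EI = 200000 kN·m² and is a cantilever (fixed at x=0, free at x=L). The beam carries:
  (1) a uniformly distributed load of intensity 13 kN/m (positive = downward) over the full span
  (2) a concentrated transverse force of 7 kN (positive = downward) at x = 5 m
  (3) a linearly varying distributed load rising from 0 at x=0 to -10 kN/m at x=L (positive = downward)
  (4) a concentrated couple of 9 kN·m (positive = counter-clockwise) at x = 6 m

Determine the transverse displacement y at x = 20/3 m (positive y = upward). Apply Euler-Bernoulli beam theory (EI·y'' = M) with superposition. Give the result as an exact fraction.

Load 1 — uniform load w=13 kN/m over full span:
  y_1 = -wx²(x²-4Lx+6L²)/(24EI) = -13·(20/3)²·((20/3)²-4·10·(20/3)+6·10²)/(24·200000) = -221/4860 m
Load 2 — point force P=7 kN at a=5 m (b=L-a=5):
  y_2 = -Pa²(3x-a)/(6EI)  [x>a] = -7·5²·(3·(20/3)-5)/(6·200000) = -7/3200 m
Load 3 — triangular load w₀=-10 kN/m (0→w₀ over full span):
  y_3 = (w₀Lx³/12-w₀L²x²/6-w₀x⁵/(120L))/EI = ((-10)·10·(20/3)³/12-(-10)·10²·(20/3)²/6-(-10)·(20/3)⁵/(120·10))/200000 = 92/3645 m
Load 4 — applied couple M₀=9 kN·m at a=6 m (b=L-a=4):
  y_4 = M₀a(2x-a)/(2EI)  [x>a] = 9·6·(2·(20/3)-6)/(2·200000) = 99/100000 m
Superposition: y = Σ y_i = -6249191/291600000 m ≈ -0.021431 m

y(20/3) = -6249191/291600000 m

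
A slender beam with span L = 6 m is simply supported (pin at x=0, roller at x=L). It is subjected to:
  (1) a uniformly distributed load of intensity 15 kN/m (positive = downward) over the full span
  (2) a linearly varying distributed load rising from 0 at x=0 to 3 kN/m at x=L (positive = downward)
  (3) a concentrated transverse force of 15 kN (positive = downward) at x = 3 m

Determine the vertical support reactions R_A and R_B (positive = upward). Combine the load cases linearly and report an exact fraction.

Load 1 — uniform load w=15 kN/m over full span:
  R_A = wL/2 = 15·6/2 = 45 kN
  R_B = wL/2 = 15·6/2 = 45 kN
Load 2 — triangular load w₀=3 kN/m (0→w₀ over full span):
  R_A = w₀L/6 = 3·6/6 = 3 kN
  R_B = w₀L/3 = 3·6/3 = 6 kN
Load 3 — point force P=15 kN at a=3 m (b=L-a=3):
  R_A = Pb/L = 15·3/6 = 15/2 kN
  R_B = Pa/L = 15·3/6 = 15/2 kN
Superposition: R_A = 111/2 kN, R_B = 117/2 kN

R_A = 111/2 kN, R_B = 117/2 kN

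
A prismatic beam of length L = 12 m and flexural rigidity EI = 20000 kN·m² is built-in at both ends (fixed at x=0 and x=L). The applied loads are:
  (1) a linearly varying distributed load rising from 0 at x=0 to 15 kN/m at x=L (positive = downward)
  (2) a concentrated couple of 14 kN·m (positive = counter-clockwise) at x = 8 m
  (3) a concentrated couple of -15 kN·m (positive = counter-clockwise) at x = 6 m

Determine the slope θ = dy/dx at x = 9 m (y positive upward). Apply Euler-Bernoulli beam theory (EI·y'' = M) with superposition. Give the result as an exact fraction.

θ(9) = 727/128000 rad

Load 1 — triangular load w₀=15 kN/m (0→w₀ over full span):
  θ_1 = -w₀(2x(L-x)(L-2x)(x+2L)+x²(L-x)²)/(120LEI) = -15·(2·9·(12-9)·(12-2·9)·(9+2·12)+9²·(12-9)²)/(120·12·20000) = 3321/640000 rad
Load 2 — applied couple M₀=14 kN·m at a=8 m (b=L-a=4):
  θ_2 = (R_Ax²/2 - M_Ax - M₀(x-a))/EI  [x>a] with R_A=14/9, M_A=14/3 = ((14/9)·9²/2 - (14/3)·9 - 14·(9-8))/20000 = 7/20000 rad
Load 3 — applied couple M₀=-15 kN·m at a=6 m (b=L-a=6):
  θ_3 = (R_Ax²/2 - M_Ax - M₀(x-a))/EI  [x>a] with R_A=-15/8, M_A=-15/4 = ((-15/8)·9²/2 - (-15/4)·9 - (-15)·(9-6))/20000 = 9/64000 rad
Superposition: θ = Σ θ_i = 727/128000 rad ≈ 0.005680 rad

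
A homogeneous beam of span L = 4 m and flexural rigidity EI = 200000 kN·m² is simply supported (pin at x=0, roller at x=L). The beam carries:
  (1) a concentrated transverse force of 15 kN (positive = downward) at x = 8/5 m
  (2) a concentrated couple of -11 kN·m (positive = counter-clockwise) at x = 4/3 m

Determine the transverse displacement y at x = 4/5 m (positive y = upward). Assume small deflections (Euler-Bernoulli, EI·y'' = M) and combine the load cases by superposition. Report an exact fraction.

y(4/5) = -241/3515625 m

Load 1 — point force P=15 kN at a=8/5 m (b=L-a=12/5):
  y_1 = -Pbx(L²-b²-x²)/(6LEI)  [x≤a] = -15·(12/5)·(4/5)·(4²-(12/5)²-(4/5)²)/(6·4·200000) = -9/156250 m
Load 2 — applied couple M₀=-11 kN·m at a=4/3 m (b=L-a=8/3):
  y_2 = (M₀x³/(6L)+C₁x)/EI  [x≤a] with C₁=M₀(3b²-L²)/(6L)=-22/9 = ((-11)·(4/5)³/(6·4)+(-22/9)·(4/5))/200000 = -77/7031250 m
Superposition: y = Σ y_i = -241/3515625 m ≈ -0.000069 m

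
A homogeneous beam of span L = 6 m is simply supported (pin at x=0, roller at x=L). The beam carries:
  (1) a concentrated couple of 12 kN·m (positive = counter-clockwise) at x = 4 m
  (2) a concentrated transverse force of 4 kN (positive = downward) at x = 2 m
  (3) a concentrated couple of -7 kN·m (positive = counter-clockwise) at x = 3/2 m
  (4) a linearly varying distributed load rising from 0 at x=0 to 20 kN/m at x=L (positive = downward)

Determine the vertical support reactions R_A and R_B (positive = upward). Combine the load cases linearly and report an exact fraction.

R_A = 47/2 kN, R_B = 81/2 kN

Load 1 — applied couple M₀=12 kN·m at a=4 m (b=L-a=2):
  R_A = M₀/L = 12/6 = 2 kN
  R_B = -M₀/L = -12/6 = -2 kN
Load 2 — point force P=4 kN at a=2 m (b=L-a=4):
  R_A = Pb/L = 4·4/6 = 8/3 kN
  R_B = Pa/L = 4·2/6 = 4/3 kN
Load 3 — applied couple M₀=-7 kN·m at a=3/2 m (b=L-a=9/2):
  R_A = M₀/L = (-7)/6 = -7/6 kN
  R_B = -M₀/L = -(-7)/6 = 7/6 kN
Load 4 — triangular load w₀=20 kN/m (0→w₀ over full span):
  R_A = w₀L/6 = 20·6/6 = 20 kN
  R_B = w₀L/3 = 20·6/3 = 40 kN
Superposition: R_A = 47/2 kN, R_B = 81/2 kN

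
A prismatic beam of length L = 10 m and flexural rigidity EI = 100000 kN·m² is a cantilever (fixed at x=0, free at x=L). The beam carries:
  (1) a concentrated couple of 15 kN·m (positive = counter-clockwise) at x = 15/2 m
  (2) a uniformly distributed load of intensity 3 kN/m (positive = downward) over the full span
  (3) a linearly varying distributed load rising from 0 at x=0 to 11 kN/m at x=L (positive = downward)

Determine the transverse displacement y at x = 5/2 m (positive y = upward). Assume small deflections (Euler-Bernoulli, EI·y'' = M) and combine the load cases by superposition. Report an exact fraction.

y(5/2) = -3323/245760 m

Load 1 — applied couple M₀=15 kN·m at a=15/2 m (b=L-a=5/2):
  y_1 = M₀x²/(2EI)  [x≤a] = 15·(5/2)²/(2·100000) = 3/6400 m
Load 2 — uniform load w=3 kN/m over full span:
  y_2 = -wx²(x²-4Lx+6L²)/(24EI) = -3·(5/2)²·((5/2)²-4·10·(5/2)+6·10²)/(24·100000) = -81/20480 m
Load 3 — triangular load w₀=11 kN/m (0→w₀ over full span):
  y_3 = (w₀Lx³/12-w₀L²x²/6-w₀x⁵/(120L))/EI = (11·10·(5/2)³/12-11·10²·(5/2)²/6-11·(5/2)⁵/(120·10))/100000 = -12331/1228800 m
Superposition: y = Σ y_i = -3323/245760 m ≈ -0.013521 m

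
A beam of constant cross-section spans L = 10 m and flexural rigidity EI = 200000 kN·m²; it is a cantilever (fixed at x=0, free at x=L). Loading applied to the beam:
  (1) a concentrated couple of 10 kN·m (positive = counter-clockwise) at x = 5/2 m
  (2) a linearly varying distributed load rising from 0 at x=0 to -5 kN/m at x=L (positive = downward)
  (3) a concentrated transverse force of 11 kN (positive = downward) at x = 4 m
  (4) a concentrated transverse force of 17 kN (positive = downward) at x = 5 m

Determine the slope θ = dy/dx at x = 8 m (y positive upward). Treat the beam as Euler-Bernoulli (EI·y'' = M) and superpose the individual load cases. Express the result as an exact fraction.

θ(8) = 2059/1200000 rad

Load 1 — applied couple M₀=10 kN·m at a=5/2 m (b=L-a=15/2):
  θ_1 = M₀a/EI  [x>a] = 10·(5/2)/200000 = 1/8000 rad
Load 2 — triangular load w₀=-5 kN/m (0→w₀ over full span):
  θ_2 = (w₀Lx²/4-w₀L²x/3-w₀x⁴/(24L))/EI = ((-5)·10·8²/4-(-5)·10²·8/3-(-5)·8⁴/(24·10))/200000 = 29/9375 rad
Load 3 — point force P=11 kN at a=4 m (b=L-a=6):
  θ_3 = -Pa²/(2EI)  [x>a] = -11·4²/(2·200000) = -11/25000 rad
Load 4 — point force P=17 kN at a=5 m (b=L-a=5):
  θ_4 = -Pa²/(2EI)  [x>a] = -17·5²/(2·200000) = -17/16000 rad
Superposition: θ = Σ θ_i = 2059/1200000 rad ≈ 0.001716 rad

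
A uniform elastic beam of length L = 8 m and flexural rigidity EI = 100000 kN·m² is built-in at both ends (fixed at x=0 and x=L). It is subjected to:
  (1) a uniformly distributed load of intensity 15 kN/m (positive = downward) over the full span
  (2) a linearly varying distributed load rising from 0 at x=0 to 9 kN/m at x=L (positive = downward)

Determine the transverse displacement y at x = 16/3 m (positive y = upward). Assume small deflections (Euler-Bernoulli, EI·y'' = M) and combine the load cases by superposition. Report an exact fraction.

Load 1 — uniform load w=15 kN/m over full span:
  y_1 = -wx²(L-x)²/(24EI) = -15·(16/3)²·(8-(16/3))²/(24·100000) = -64/50625 m
Load 2 — triangular load w₀=9 kN/m (0→w₀ over full span):
  y_2 = -w₀x²(L-x)²(x+2L)/(120LEI) = -9·(16/3)²·(8-(16/3))²·((16/3)+2·8)/(120·8·100000) = -512/1265625 m
Superposition: y = Σ y_i = -704/421875 m ≈ -0.001669 m

y(16/3) = -704/421875 m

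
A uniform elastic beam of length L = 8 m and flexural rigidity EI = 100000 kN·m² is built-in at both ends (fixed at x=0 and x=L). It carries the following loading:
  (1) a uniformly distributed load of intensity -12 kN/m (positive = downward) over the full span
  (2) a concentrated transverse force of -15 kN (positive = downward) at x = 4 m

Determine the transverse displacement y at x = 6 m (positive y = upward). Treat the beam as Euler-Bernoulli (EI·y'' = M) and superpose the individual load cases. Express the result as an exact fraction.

Load 1 — uniform load w=-12 kN/m over full span:
  y_1 = -wx²(L-x)²/(24EI) = -(-12)·6²·(8-6)²/(24·100000) = 9/12500 m
Load 2 — point force P=-15 kN at a=4 m (b=L-a=4):
  y_2 = -Pa²(L-x)²(3bL-(3b+a)(L-x))/(6L³EI)  [x>a] = -(-15)·4²·(8-6)²·(3·4·8-(3·4+4)·(8-6))/(6·8³·100000) = 1/5000 m
Superposition: y = Σ y_i = 23/25000 m ≈ 0.000920 m

y(6) = 23/25000 m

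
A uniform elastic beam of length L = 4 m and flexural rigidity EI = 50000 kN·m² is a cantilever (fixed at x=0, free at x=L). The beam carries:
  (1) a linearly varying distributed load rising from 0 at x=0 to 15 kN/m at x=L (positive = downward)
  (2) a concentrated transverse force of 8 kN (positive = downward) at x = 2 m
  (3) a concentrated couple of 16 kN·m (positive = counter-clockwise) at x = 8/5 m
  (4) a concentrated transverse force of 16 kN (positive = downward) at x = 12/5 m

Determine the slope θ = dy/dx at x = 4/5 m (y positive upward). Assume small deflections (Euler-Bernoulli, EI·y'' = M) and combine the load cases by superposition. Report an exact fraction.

θ(4/5) = -1211/781250 rad

Load 1 — triangular load w₀=15 kN/m (0→w₀ over full span):
  θ_1 = (w₀Lx²/4-w₀L²x/3-w₀x⁴/(24L))/EI = (15·4·(4/5)²/4-15·4²·(4/5)/3-15·(4/5)⁴/(24·4))/50000 = -851/781250 rad
Load 2 — point force P=8 kN at a=2 m (b=L-a=2):
  θ_2 = -Px(2a-x)/(2EI)  [x≤a] = -8·(4/5)·(2·2-(4/5))/(2·50000) = -16/78125 rad
Load 3 — applied couple M₀=16 kN·m at a=8/5 m (b=L-a=12/5):
  θ_3 = M₀x/EI  [x≤a] = 16·(4/5)/50000 = 4/15625 rad
Load 4 — point force P=16 kN at a=12/5 m (b=L-a=8/5):
  θ_4 = -Px(2a-x)/(2EI)  [x≤a] = -16·(4/5)·(2·(12/5)-(4/5))/(2·50000) = -8/15625 rad
Superposition: θ = Σ θ_i = -1211/781250 rad ≈ -0.001550 rad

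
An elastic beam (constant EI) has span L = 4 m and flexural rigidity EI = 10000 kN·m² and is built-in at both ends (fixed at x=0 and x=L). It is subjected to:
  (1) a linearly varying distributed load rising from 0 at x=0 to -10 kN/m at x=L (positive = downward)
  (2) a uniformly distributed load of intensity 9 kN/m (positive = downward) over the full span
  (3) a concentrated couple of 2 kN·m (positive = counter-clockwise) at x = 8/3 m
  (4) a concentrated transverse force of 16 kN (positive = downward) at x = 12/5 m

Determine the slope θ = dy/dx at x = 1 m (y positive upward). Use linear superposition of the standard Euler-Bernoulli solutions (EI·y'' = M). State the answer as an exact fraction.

Load 1 — triangular load w₀=-10 kN/m (0→w₀ over full span):
  θ_1 = -w₀(2x(L-x)(L-2x)(x+2L)+x²(L-x)²)/(120LEI) = -(-10)·(2·1·(4-1)·(4-2·1)·(1+2·4)+1²·(4-1)²)/(120·4·10000) = 39/160000 rad
Load 2 — uniform load w=9 kN/m over full span:
  θ_2 = -wx(L-x)(L-2x)/(12EI) = -9·1·(4-1)·(4-2·1)/(12·10000) = -9/20000 rad
Load 3 — applied couple M₀=2 kN·m at a=8/3 m (b=L-a=4/3):
  θ_3 = (R_Ax²/2 - M_Ax)/EI  [x≤a] with R_A=2/3, M_A=2/3 = ((2/3)·1²/2 - (2/3)·1)/10000 = -1/30000 rad
Load 4 — point force P=16 kN at a=12/5 m (b=L-a=8/5):
  θ_4 = -Pb²x(2aL-(3a+b)x)/(2L³EI)  [x≤a] = -16·(8/5)²·1·(2·(12/5)·4-(3·(12/5)+(8/5))·1)/(2·4³·10000) = -26/78125 rad
Superposition: θ = Σ θ_i = -34343/60000000 rad ≈ -0.000572 rad

θ(1) = -34343/60000000 rad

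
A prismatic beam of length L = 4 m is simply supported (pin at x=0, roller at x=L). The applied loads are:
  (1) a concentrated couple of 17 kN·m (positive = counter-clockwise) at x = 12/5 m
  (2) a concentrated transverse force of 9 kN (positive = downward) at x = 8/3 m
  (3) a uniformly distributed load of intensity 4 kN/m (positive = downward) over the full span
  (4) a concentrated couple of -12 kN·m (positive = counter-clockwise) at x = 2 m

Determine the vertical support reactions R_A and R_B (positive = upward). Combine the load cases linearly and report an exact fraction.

Load 1 — applied couple M₀=17 kN·m at a=12/5 m (b=L-a=8/5):
  R_A = M₀/L = 17/4 kN
  R_B = -M₀/L = -17/4 kN
Load 2 — point force P=9 kN at a=8/3 m (b=L-a=4/3):
  R_A = Pb/L = 9·(4/3)/4 = 3 kN
  R_B = Pa/L = 9·(8/3)/4 = 6 kN
Load 3 — uniform load w=4 kN/m over full span:
  R_A = wL/2 = 4·4/2 = 8 kN
  R_B = wL/2 = 4·4/2 = 8 kN
Load 4 — applied couple M₀=-12 kN·m at a=2 m (b=L-a=2):
  R_A = M₀/L = (-12)/4 = -3 kN
  R_B = -M₀/L = -(-12)/4 = 3 kN
Superposition: R_A = 49/4 kN, R_B = 51/4 kN

R_A = 49/4 kN, R_B = 51/4 kN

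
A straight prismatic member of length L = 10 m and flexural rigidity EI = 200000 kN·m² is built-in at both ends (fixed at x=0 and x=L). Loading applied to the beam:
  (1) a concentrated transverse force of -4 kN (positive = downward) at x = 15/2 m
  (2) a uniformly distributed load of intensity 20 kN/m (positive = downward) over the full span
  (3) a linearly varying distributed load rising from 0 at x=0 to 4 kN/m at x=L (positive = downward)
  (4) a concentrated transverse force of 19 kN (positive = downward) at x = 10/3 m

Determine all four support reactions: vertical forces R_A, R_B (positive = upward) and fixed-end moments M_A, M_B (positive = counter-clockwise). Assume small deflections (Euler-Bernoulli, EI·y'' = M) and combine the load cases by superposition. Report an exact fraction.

R_A = 25801/216 kN, M_A = 44555/216 kN·m, R_B = 24959/216 kN, M_B = -42145/216 kN·m

Load 1 — point force P=-4 kN at a=15/2 m (b=L-a=5/2):
  R_A = Pb²(3a+b)/L³ = (-4)·(5/2)²·(3·(15/2)+(5/2))/10³ = -5/8 kN
  M_A = Pab²/L² = (-4)·(15/2)·(5/2)²/10² = -15/8 kN·m
  R_B = Pa²(a+3b)/L³ = (-4)·(15/2)²·((15/2)+3·(5/2))/10³ = -27/8 kN
  M_B = -Pa²b/L² = -(-4)·(15/2)²·(5/2)/10² = 45/8 kN·m
Load 2 — uniform load w=20 kN/m over full span:
  R_A = wL/2 = 20·10/2 = 100 kN
  M_A = wL²/12 = 20·10²/12 = 500/3 kN·m
  R_B = wL/2 = 20·10/2 = 100 kN
  M_B = -wL²/12 = -20·10²/12 = -500/3 kN·m
Load 3 — triangular load w₀=4 kN/m (0→w₀ over full span):
  R_A = 3w₀L/20 = 3·4·10/20 = 6 kN
  M_A = w₀L²/30 = 4·10²/30 = 40/3 kN·m
  R_B = 7w₀L/20 = 7·4·10/20 = 14 kN
  M_B = -w₀L²/20 = -4·10²/20 = -20 kN·m
Load 4 — point force P=19 kN at a=10/3 m (b=L-a=20/3):
  R_A = Pb²(3a+b)/L³ = 19·(20/3)²·(3·(10/3)+(20/3))/10³ = 380/27 kN
  M_A = Pab²/L² = 19·(10/3)·(20/3)²/10² = 760/27 kN·m
  R_B = Pa²(a+3b)/L³ = 19·(10/3)²·((10/3)+3·(20/3))/10³ = 133/27 kN
  M_B = -Pa²b/L² = -19·(10/3)²·(20/3)/10² = -380/27 kN·m
Superposition: R_A = 25801/216 kN, M_A = 44555/216 kN·m, R_B = 24959/216 kN, M_B = -42145/216 kN·m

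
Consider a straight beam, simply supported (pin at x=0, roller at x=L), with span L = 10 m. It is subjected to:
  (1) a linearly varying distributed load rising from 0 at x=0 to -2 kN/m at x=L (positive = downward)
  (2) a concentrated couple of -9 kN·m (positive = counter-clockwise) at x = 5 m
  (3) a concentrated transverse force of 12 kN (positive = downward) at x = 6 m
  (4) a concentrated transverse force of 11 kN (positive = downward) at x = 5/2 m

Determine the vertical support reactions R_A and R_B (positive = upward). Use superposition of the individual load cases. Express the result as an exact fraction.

R_A = 529/60 kN, R_B = 251/60 kN

Load 1 — triangular load w₀=-2 kN/m (0→w₀ over full span):
  R_A = w₀L/6 = (-2)·10/6 = -10/3 kN
  R_B = w₀L/3 = (-2)·10/3 = -20/3 kN
Load 2 — applied couple M₀=-9 kN·m at a=5 m (b=L-a=5):
  R_A = M₀/L = (-9)/10 = -9/10 kN
  R_B = -M₀/L = -(-9)/10 = 9/10 kN
Load 3 — point force P=12 kN at a=6 m (b=L-a=4):
  R_A = Pb/L = 12·4/10 = 24/5 kN
  R_B = Pa/L = 12·6/10 = 36/5 kN
Load 4 — point force P=11 kN at a=5/2 m (b=L-a=15/2):
  R_A = Pb/L = 11·(15/2)/10 = 33/4 kN
  R_B = Pa/L = 11·(5/2)/10 = 11/4 kN
Superposition: R_A = 529/60 kN, R_B = 251/60 kN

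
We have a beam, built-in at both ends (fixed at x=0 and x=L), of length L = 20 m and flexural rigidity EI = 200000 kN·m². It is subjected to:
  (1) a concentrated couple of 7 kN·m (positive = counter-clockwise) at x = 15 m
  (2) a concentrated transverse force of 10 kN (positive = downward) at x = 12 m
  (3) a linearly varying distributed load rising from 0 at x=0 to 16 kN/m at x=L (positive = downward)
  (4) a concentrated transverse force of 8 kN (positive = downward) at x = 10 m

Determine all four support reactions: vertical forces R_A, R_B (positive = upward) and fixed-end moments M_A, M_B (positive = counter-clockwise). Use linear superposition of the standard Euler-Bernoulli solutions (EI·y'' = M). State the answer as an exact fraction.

Load 1 — applied couple M₀=7 kN·m at a=15 m (b=L-a=5):
  R_A = 6M₀ab/L³ = 6·7·15·5/20³ = 63/160 kN
  M_A = M₀b(2a-b)/L² = 7·5·(2·15-5)/20² = 35/16 kN·m
  R_B = -6M₀ab/L³ = -6·7·15·5/20³ = -63/160 kN
  M_B = M₀a(2b-a)/L² = 7·15·(2·5-15)/20² = -21/16 kN·m
Load 2 — point force P=10 kN at a=12 m (b=L-a=8):
  R_A = Pb²(3a+b)/L³ = 10·8²·(3·12+8)/20³ = 88/25 kN
  M_A = Pab²/L² = 10·12·8²/20² = 96/5 kN·m
  R_B = Pa²(a+3b)/L³ = 10·12²·(12+3·8)/20³ = 162/25 kN
  M_B = -Pa²b/L² = -10·12²·8/20² = -144/5 kN·m
Load 3 — triangular load w₀=16 kN/m (0→w₀ over full span):
  R_A = 3w₀L/20 = 3·16·20/20 = 48 kN
  M_A = w₀L²/30 = 16·20²/30 = 640/3 kN·m
  R_B = 7w₀L/20 = 7·16·20/20 = 112 kN
  M_B = -w₀L²/20 = -16·20²/20 = -320 kN·m
Load 4 — point force P=8 kN at a=10 m (b=L-a=10):
  R_A = Pb²(3a+b)/L³ = 8·10²·(3·10+10)/20³ = 4 kN
  M_A = Pab²/L² = 8·10·10²/20² = 20 kN·m
  R_B = Pa²(a+3b)/L³ = 8·10²·(10+3·10)/20³ = 4 kN
  M_B = -Pa²b/L² = -8·10²·10/20² = -20 kN·m
Superposition: R_A = 44731/800 kN, M_A = 61133/240 kN·m, R_B = 97669/800 kN, M_B = -29609/80 kN·m

R_A = 44731/800 kN, M_A = 61133/240 kN·m, R_B = 97669/800 kN, M_B = -29609/80 kN·m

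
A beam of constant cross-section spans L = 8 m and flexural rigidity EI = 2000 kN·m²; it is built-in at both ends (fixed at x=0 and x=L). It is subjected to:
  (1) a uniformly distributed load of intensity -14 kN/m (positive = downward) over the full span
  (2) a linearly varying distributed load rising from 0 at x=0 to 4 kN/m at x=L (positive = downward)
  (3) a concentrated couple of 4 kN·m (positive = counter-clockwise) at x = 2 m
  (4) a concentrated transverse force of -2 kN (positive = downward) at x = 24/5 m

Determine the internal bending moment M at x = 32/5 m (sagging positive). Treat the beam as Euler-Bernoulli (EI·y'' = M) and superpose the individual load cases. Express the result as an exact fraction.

Load 1 — uniform load w=-14 kN/m over full span:
  M_1 = wLx/2 - wL²/12 - wx²/2 = (-14)·8·(32/5)/2 - (-14)·8²/12 - (-14)·(32/5)²/2 = 224/75 kN·m
Load 2 — triangular load w₀=4 kN/m (0→w₀ over full span):
  M_2 = 3w₀Lx/20 - w₀L²/30 - w₀x³/(6L) = 3·4·8·(32/5)/20 - 4·8²/30 - 4·(32/5)³/(6·8) = 128/375 kN·m
Load 3 — applied couple M₀=4 kN·m at a=2 m (b=L-a=6):
  M_3 = R_Ax - M_A - M₀  [x>a] with R_A=9/16, M_A=-3/4 = (9/16)·(32/5) - (-3/4) - 4 = 7/20 kN·m
Load 4 — point force P=-2 kN at a=24/5 m (b=L-a=16/5):
  M_4 = Pa²(a+3b)(L-x)/L³ - Pa²b/L²  [x>a] = (-2)·(24/5)²·((24/5)+3·(16/5))·(8-(32/5))/8³ - (-2)·(24/5)²·(16/5)/8² = 144/625 kN·m
Superposition: M = Σ M_i = 9771/2500 kN·m ≈ 3.908400 kN·m

M(32/5) = 9771/2500 kN·m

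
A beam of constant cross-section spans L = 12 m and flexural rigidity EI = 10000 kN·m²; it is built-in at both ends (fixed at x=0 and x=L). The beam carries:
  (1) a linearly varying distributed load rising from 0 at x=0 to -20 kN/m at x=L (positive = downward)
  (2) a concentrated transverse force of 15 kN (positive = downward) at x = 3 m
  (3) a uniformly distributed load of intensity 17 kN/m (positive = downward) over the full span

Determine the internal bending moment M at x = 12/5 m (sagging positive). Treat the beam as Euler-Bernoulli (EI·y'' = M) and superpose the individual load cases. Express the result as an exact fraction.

M(12/5) = 4137/400 kN·m

Load 1 — triangular load w₀=-20 kN/m (0→w₀ over full span):
  M_1 = 3w₀Lx/20 - w₀L²/30 - w₀x³/(6L) = 3·(-20)·12·(12/5)/20 - (-20)·12²/30 - (-20)·(12/5)³/(6·12) = 336/25 kN·m
Load 2 — point force P=15 kN at a=3 m (b=L-a=9):
  M_2 = Pb²(3a+b)x/L³ - Pab²/L²  [x≤a] = 15·9²·(3·3+9)·(12/5)/12³ - 15·3·9²/12² = 81/16 kN·m
Load 3 — uniform load w=17 kN/m over full span:
  M_3 = wLx/2 - wL²/12 - wx²/2 = 17·12·(12/5)/2 - 17·12²/12 - 17·(12/5)²/2 = -204/25 kN·m
Superposition: M = Σ M_i = 4137/400 kN·m ≈ 10.342500 kN·m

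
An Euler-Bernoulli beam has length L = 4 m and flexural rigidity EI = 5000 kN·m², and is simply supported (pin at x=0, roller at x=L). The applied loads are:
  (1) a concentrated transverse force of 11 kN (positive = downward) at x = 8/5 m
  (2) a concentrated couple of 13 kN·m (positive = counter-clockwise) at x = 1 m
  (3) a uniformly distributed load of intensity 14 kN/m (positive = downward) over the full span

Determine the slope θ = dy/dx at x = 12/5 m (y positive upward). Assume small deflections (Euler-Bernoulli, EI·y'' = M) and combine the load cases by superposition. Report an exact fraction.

Load 1 — point force P=11 kN at a=8/5 m (b=L-a=12/5):
  θ_1 = -Pa(2L²-6Lx+3x²+a²)/(6LEI)  [x>a] = -11·(8/5)·(2·4²-6·4·(12/5)+3·(12/5)²+(8/5)²)/(6·4·5000) = 66/78125 rad
Load 2 — applied couple M₀=13 kN·m at a=1 m (b=L-a=3):
  θ_2 = (M₀x²/(2L)-M₀(x-a)+C₁)/EI  [x>a] with C₁=M₀(3b²-L²)/(6L)=143/24 = (13·(12/5)²/(2·4)-13·((12/5)-1)+(143/24))/5000 = -1729/3000000 rad
Load 3 — uniform load w=14 kN/m over full span:
  θ_3 = -w(L³-6Lx²+4x³)/(24EI) = -14·(4³-6·4·(12/5)²+4·(12/5)³)/(24·5000) = 518/234375 rad
Superposition: θ = Σ θ_i = 12393/5000000 rad ≈ 0.002479 rad

θ(12/5) = 12393/5000000 rad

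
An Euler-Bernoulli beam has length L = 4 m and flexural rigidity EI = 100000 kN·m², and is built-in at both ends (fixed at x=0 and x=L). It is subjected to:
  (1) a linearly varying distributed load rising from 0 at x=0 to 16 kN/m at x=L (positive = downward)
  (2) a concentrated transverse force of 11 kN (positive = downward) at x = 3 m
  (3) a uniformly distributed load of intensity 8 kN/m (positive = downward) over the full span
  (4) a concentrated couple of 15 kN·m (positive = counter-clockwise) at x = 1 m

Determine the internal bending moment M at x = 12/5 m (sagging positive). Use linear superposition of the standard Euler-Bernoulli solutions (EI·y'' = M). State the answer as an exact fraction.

M(12/5) = 1248/125 kN·m

Load 1 — triangular load w₀=16 kN/m (0→w₀ over full span):
  M_1 = 3w₀Lx/20 - w₀L²/30 - w₀x³/(6L) = 3·16·4·(12/5)/20 - 16·4²/30 - 16·(12/5)³/(6·4) = 1984/375 kN·m
Load 2 — point force P=11 kN at a=3 m (b=L-a=1):
  M_2 = Pb²(3a+b)x/L³ - Pab²/L²  [x≤a] = 11·1²·(3·3+1)·(12/5)/4³ - 11·3·1²/4² = 33/16 kN·m
Load 3 — uniform load w=8 kN/m over full span:
  M_3 = wLx/2 - wL²/12 - wx²/2 = 8·4·(12/5)/2 - 8·4²/12 - 8·(12/5)²/2 = 352/75 kN·m
Load 4 — applied couple M₀=15 kN·m at a=1 m (b=L-a=3):
  M_4 = R_Ax - M_A - M₀  [x>a] with R_A=135/32, M_A=-45/16 = (135/32)·(12/5) - (-45/16) - 15 = -33/16 kN·m
Superposition: M = Σ M_i = 1248/125 kN·m ≈ 9.984000 kN·m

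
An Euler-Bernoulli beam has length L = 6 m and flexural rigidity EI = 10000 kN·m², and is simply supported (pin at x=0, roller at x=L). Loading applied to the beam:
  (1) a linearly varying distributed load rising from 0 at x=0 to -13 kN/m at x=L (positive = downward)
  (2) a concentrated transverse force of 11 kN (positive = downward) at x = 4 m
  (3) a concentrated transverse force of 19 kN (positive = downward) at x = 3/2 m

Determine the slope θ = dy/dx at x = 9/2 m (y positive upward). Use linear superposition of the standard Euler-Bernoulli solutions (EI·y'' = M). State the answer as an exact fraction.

θ(9/2) = -28063/115200000 rad

Load 1 — triangular load w₀=-13 kN/m (0→w₀ over full span):
  θ_1 = -w₀(7L⁴-30L²x²+15x⁴)/(360LEI) = -(-13)·(7·6⁴-30·6²·(9/2)²+15·(9/2)⁴)/(360·6·10000) = -51207/12800000 rad
Load 2 — point force P=11 kN at a=4 m (b=L-a=2):
  θ_2 = -Pa(2L²-6Lx+3x²+a²)/(6LEI)  [x>a] = -11·4·(2·6²-6·6·(9/2)+3·(9/2)²+4²)/(6·6·10000) = 583/360000 rad
Load 3 — point force P=19 kN at a=3/2 m (b=L-a=9/2):
  θ_3 = -Pa(2L²-6Lx+3x²+a²)/(6LEI)  [x>a] = -19·(3/2)·(2·6²-6·6·(9/2)+3·(9/2)²+(3/2)²)/(6·6·10000) = 171/80000 rad
Superposition: θ = Σ θ_i = -28063/115200000 rad ≈ -0.000244 rad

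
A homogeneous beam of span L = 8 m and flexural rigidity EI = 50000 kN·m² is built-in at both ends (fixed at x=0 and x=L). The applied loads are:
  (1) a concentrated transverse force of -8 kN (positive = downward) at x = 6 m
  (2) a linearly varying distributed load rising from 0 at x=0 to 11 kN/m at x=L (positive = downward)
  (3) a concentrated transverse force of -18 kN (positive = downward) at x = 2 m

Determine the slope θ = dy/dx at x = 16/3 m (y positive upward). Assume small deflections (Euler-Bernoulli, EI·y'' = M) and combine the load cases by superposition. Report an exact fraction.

Load 1 — point force P=-8 kN at a=6 m (b=L-a=2):
  θ_1 = -Pb²x(2aL-(3a+b)x)/(2L³EI)  [x≤a] = -(-8)·2²·(16/3)·(2·6·8-(3·6+2)·(16/3))/(2·8³·50000) = -1/28125 rad
Load 2 — triangular load w₀=11 kN/m (0→w₀ over full span):
  θ_2 = -w₀(2x(L-x)(L-2x)(x+2L)+x²(L-x)²)/(120LEI) = -11·(2·(16/3)·(8-(16/3))·(8-2·(16/3))·((16/3)+2·8)+(16/3)²·(8-(16/3))²)/(120·8·50000) = 1232/3796875 rad
Load 3 — point force P=-18 kN at a=2 m (b=L-a=6):
  θ_3 = Pa²(L-x)(2bL-(3b+a)(L-x))/(2L³EI)  [x>a] = (-18)·2²·(8-(16/3))·(2·6·8-(3·6+2)·(8-(16/3)))/(2·8³·50000) = -1/6250 rad
Superposition: θ = Σ θ_i = 979/7593750 rad ≈ 0.000129 rad

θ(16/3) = 979/7593750 rad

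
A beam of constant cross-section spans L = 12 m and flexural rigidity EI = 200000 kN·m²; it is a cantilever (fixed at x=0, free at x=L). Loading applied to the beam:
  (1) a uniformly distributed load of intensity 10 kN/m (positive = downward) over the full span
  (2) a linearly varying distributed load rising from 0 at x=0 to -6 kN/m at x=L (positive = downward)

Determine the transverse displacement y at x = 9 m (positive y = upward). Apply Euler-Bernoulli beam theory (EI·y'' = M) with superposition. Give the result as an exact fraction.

y(9) = -782217/16000000 m

Load 1 — uniform load w=10 kN/m over full span:
  y_1 = -wx²(x²-4Lx+6L²)/(24EI) = -10·9²·(9²-4·12·9+6·12²)/(24·200000) = -13851/160000 m
Load 2 — triangular load w₀=-6 kN/m (0→w₀ over full span):
  y_2 = (w₀Lx³/12-w₀L²x²/6-w₀x⁵/(120L))/EI = ((-6)·12·9³/12-(-6)·12²·9²/6-(-6)·9⁵/(120·12))/200000 = 602883/16000000 m
Superposition: y = Σ y_i = -782217/16000000 m ≈ -0.048889 m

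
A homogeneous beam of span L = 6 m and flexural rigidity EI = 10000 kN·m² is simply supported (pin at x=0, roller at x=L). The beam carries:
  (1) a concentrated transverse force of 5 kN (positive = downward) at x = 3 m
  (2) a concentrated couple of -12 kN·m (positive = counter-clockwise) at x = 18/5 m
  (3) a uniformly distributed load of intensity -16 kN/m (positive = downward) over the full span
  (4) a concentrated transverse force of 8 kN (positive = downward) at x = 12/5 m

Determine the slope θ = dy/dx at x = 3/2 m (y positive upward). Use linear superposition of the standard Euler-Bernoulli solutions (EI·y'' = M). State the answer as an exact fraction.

θ(3/2) = 163041/20000000 rad

Load 1 — point force P=5 kN at a=3 m (b=L-a=3):
  θ_1 = -Pb(L²-b²-3x²)/(6LEI)  [x≤a] = -5·3·(6²-3²-3·(3/2)²)/(6·6·10000) = -27/32000 rad
Load 2 — applied couple M₀=-12 kN·m at a=18/5 m (b=L-a=12/5):
  θ_2 = (M₀x²/(2L)+C₁)/EI  [x≤a] with C₁=M₀(3b²-L²)/(6L)=156/25 = ((-12)·(3/2)²/(2·6)+(156/25))/10000 = 399/1000000 rad
Load 3 — uniform load w=-16 kN/m over full span:
  θ_3 = -w(L³-6Lx²+4x³)/(24EI) = -(-16)·(6³-6·6·(3/2)²+4·(3/2)³)/(24·10000) = 99/10000 rad
Load 4 — point force P=8 kN at a=12/5 m (b=L-a=18/5):
  θ_4 = -Pb(L²-b²-3x²)/(6LEI)  [x≤a] = -8·(18/5)·(6²-(18/5)²-3·(3/2)²)/(6·6·10000) = -1629/1250000 rad
Superposition: θ = Σ θ_i = 163041/20000000 rad ≈ 0.008152 rad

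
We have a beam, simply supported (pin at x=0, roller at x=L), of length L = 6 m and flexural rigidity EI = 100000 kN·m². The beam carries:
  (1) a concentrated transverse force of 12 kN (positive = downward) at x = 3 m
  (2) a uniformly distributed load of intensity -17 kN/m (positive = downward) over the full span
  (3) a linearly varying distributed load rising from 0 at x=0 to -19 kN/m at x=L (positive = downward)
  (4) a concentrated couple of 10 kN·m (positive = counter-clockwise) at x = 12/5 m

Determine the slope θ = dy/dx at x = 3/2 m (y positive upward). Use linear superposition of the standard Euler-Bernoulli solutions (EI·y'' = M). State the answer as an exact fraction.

Load 1 — point force P=12 kN at a=3 m (b=L-a=3):
  θ_1 = -Pb(L²-b²-3x²)/(6LEI)  [x≤a] = -12·3·(6²-3²-3·(3/2)²)/(6·6·100000) = -81/400000 rad
Load 2 — uniform load w=-17 kN/m over full span:
  θ_2 = -w(L³-6Lx²+4x³)/(24EI) = -(-17)·(6³-6·6·(3/2)²+4·(3/2)³)/(24·100000) = 1683/1600000 rad
Load 3 — triangular load w₀=-19 kN/m (0→w₀ over full span):
  θ_3 = -w₀(7L⁴-30L²x²+15x⁴)/(360LEI) = -(-19)·(7·6⁴-30·6²·(3/2)²+15·(3/2)⁴)/(360·6·100000) = 75639/128000000 rad
Load 4 — applied couple M₀=10 kN·m at a=12/5 m (b=L-a=18/5):
  θ_4 = (M₀x²/(2L)+C₁)/EI  [x≤a] with C₁=M₀(3b²-L²)/(6L)=4/5 = (10·(3/2)²/(2·6)+(4/5))/100000 = 107/4000000 rad
Superposition: θ = Σ θ_i = 187783/128000000 rad ≈ 0.001467 rad

θ(3/2) = 187783/128000000 rad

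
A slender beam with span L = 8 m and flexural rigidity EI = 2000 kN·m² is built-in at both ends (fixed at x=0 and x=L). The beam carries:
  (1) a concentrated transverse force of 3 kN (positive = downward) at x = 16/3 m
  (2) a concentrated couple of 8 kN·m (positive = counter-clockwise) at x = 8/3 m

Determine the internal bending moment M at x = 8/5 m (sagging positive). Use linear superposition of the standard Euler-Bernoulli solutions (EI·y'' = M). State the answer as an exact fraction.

Load 1 — point force P=3 kN at a=16/3 m (b=L-a=8/3):
  M_1 = Pb²(3a+b)x/L³ - Pab²/L²  [x≤a] = 3·(8/3)²·(3·(16/3)+(8/3))·(8/5)/8³ - 3·(16/3)·(8/3)²/8² = -8/15 kN·m
Load 2 — applied couple M₀=8 kN·m at a=8/3 m (b=L-a=16/3):
  M_2 = R_Ax - M_A  [x≤a] with R_A=4/3, M_A=0 = (4/3)·(8/5) - 0 = 32/15 kN·m
Superposition: M = Σ M_i = 8/5 kN·m ≈ 1.600000 kN·m

M(8/5) = 8/5 kN·m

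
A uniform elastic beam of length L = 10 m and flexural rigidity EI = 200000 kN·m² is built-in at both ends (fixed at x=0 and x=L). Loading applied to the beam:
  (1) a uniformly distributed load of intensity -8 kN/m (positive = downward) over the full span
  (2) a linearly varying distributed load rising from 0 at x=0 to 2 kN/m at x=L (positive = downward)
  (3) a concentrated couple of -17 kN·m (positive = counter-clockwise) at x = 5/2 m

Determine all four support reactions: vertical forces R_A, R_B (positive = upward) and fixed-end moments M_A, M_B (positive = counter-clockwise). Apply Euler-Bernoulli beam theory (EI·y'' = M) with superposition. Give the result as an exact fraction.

R_A = -3113/80 kN, M_A = -909/16 kN·m, R_B = -2487/80 kN, M_B = 2465/48 kN·m

Load 1 — uniform load w=-8 kN/m over full span:
  R_A = wL/2 = (-8)·10/2 = -40 kN
  M_A = wL²/12 = (-8)·10²/12 = -200/3 kN·m
  R_B = wL/2 = (-8)·10/2 = -40 kN
  M_B = -wL²/12 = -(-8)·10²/12 = 200/3 kN·m
Load 2 — triangular load w₀=2 kN/m (0→w₀ over full span):
  R_A = 3w₀L/20 = 3·2·10/20 = 3 kN
  M_A = w₀L²/30 = 2·10²/30 = 20/3 kN·m
  R_B = 7w₀L/20 = 7·2·10/20 = 7 kN
  M_B = -w₀L²/20 = -2·10²/20 = -10 kN·m
Load 3 — applied couple M₀=-17 kN·m at a=5/2 m (b=L-a=15/2):
  R_A = 6M₀ab/L³ = 6·(-17)·(5/2)·(15/2)/10³ = -153/80 kN
  M_A = M₀b(2a-b)/L² = (-17)·(15/2)·(2·(5/2)-(15/2))/10² = 51/16 kN·m
  R_B = -6M₀ab/L³ = -6·(-17)·(5/2)·(15/2)/10³ = 153/80 kN
  M_B = M₀a(2b-a)/L² = (-17)·(5/2)·(2·(15/2)-(5/2))/10² = -85/16 kN·m
Superposition: R_A = -3113/80 kN, M_A = -909/16 kN·m, R_B = -2487/80 kN, M_B = 2465/48 kN·m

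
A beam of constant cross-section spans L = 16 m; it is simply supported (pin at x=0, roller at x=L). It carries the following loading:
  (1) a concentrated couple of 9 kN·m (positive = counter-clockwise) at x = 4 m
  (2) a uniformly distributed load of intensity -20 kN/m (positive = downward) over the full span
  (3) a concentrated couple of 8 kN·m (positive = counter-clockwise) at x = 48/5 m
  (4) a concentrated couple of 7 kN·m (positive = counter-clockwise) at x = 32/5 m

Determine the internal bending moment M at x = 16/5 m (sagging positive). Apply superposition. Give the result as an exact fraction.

Load 1 — applied couple M₀=9 kN·m at a=4 m (b=L-a=12):
  M_1 = M₀x/L  [x≤a] = 9·(16/5)/16 = 9/5 kN·m
Load 2 — uniform load w=-20 kN/m over full span:
  M_2 = wx(L-x)/2 = (-20)·(16/5)·(16-(16/5))/2 = -2048/5 kN·m
Load 3 — applied couple M₀=8 kN·m at a=48/5 m (b=L-a=32/5):
  M_3 = M₀x/L  [x≤a] = 8·(16/5)/16 = 8/5 kN·m
Load 4 — applied couple M₀=7 kN·m at a=32/5 m (b=L-a=48/5):
  M_4 = M₀x/L  [x≤a] = 7·(16/5)/16 = 7/5 kN·m
Superposition: M = Σ M_i = -2024/5 kN·m ≈ -404.800000 kN·m

M(16/5) = -2024/5 kN·m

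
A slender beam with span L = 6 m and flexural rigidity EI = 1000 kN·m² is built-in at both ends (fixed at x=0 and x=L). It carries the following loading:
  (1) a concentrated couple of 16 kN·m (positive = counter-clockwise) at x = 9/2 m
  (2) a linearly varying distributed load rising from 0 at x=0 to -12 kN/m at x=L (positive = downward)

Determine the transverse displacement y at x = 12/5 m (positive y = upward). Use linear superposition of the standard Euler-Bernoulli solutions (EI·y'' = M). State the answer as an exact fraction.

Load 1 — applied couple M₀=16 kN·m at a=9/2 m (b=L-a=3/2):
  y_1 = (R_Ax³/6 - M_Ax²/2)/EI  [x≤a] with R_A=3, M_A=5 = (3·(12/5)³/6 - 5·(12/5)²/2)/1000 = -117/15625 m
Load 2 — triangular load w₀=-12 kN/m (0→w₀ over full span):
  y_2 = -w₀x²(L-x)²(x+2L)/(120LEI) = -(-12)·(12/5)²·(6-(12/5))²·((12/5)+2·6)/(120·6·1000) = 34992/1953125 m
Superposition: y = Σ y_i = 20367/1953125 m ≈ 0.010428 m

y(12/5) = 20367/1953125 m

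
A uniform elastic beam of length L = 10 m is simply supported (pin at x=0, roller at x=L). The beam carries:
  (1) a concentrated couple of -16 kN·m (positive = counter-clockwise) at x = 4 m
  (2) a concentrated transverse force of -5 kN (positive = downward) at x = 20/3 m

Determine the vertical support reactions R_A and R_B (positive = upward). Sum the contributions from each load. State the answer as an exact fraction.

Load 1 — applied couple M₀=-16 kN·m at a=4 m (b=L-a=6):
  R_A = M₀/L = (-16)/10 = -8/5 kN
  R_B = -M₀/L = -(-16)/10 = 8/5 kN
Load 2 — point force P=-5 kN at a=20/3 m (b=L-a=10/3):
  R_A = Pb/L = (-5)·(10/3)/10 = -5/3 kN
  R_B = Pa/L = (-5)·(20/3)/10 = -10/3 kN
Superposition: R_A = -49/15 kN, R_B = -26/15 kN

R_A = -49/15 kN, R_B = -26/15 kN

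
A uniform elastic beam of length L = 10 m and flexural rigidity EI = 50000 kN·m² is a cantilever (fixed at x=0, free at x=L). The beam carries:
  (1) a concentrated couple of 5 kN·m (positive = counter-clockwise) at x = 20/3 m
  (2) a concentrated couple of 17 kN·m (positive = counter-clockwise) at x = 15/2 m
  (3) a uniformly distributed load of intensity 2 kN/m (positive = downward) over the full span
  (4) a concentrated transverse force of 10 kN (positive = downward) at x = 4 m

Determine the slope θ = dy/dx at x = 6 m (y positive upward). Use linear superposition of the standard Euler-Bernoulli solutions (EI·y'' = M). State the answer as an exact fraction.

Load 1 — applied couple M₀=5 kN·m at a=20/3 m (b=L-a=10/3):
  θ_1 = M₀x/EI  [x≤a] = 5·6/50000 = 3/5000 rad
Load 2 — applied couple M₀=17 kN·m at a=15/2 m (b=L-a=5/2):
  θ_2 = M₀x/EI  [x≤a] = 17·6/50000 = 51/25000 rad
Load 3 — uniform load w=2 kN/m over full span:
  θ_3 = -wx(x²-3Lx+3L²)/(6EI) = -2·6·(6²-3·10·6+3·10²)/(6·50000) = -39/6250 rad
Load 4 — point force P=10 kN at a=4 m (b=L-a=6):
  θ_4 = -Pa²/(2EI)  [x>a] = -10·4²/(2·50000) = -1/625 rad
Superposition: θ = Σ θ_i = -13/2500 rad ≈ -0.005200 rad

θ(6) = -13/2500 rad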